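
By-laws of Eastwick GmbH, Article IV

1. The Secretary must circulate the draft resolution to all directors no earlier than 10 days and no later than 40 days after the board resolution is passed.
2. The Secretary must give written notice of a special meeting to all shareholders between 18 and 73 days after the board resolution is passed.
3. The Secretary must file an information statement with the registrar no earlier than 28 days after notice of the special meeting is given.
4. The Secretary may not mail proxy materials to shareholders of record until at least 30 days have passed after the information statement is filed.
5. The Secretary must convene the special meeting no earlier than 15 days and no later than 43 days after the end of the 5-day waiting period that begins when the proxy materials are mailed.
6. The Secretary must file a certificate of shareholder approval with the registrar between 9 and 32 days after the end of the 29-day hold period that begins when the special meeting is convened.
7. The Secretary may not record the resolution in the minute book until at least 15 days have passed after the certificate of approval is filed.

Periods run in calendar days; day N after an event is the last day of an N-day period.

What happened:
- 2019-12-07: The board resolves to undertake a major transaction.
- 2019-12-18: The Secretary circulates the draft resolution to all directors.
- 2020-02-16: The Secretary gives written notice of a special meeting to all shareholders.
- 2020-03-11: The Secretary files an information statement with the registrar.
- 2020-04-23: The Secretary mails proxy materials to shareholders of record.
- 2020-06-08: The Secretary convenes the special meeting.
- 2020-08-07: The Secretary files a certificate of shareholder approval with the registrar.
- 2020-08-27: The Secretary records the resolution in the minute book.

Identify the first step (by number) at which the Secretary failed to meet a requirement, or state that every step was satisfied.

Step 3

(1) the permitted window runs from 2019-12-07 + 10 = 2019-12-17 to 2019-12-07 + 40 = 2020-01-16; done 2019-12-18, which is between those dates.
(2) the permitted window runs from 2019-12-07 + 18 = 2019-12-25 to 2019-12-07 + 73 = 2020-02-18; done 2020-02-16, which is between those dates.
(3) permitted from 2020-02-16 + 28 days = 2020-03-15 onward; done 2020-03-11 — 4 days too early.
The procedure was therefore not followed at step 3.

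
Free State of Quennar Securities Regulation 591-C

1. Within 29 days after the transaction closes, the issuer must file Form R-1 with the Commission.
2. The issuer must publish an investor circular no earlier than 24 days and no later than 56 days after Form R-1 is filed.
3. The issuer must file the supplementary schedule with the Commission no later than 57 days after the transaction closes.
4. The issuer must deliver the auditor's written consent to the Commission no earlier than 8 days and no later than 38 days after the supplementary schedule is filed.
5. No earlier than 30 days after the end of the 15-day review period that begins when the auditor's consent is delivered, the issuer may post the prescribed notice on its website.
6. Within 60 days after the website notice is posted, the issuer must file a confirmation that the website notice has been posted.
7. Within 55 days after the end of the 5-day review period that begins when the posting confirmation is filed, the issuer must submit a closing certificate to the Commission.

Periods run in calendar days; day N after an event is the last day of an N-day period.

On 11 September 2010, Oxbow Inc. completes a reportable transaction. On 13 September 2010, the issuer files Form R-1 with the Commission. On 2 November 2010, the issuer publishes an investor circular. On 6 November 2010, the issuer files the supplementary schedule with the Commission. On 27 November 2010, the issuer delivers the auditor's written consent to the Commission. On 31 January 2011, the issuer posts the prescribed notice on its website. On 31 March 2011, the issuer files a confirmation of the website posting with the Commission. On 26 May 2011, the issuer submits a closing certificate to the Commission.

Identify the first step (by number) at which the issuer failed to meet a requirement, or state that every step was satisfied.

None — every step was satisfied

(1) due by 11 September 2010 + 29 days = 10 October 2010; 13 September 2010 is within that limit.
(2) the permitted window runs from 13 September 2010 + 24 = 7 October 2010 to 13 September 2010 + 56 = 8 November 2010; done 2 November 2010 — within the window.
(3) due by 11 September 2010 + 57 days = 7 November 2010; completed 6 November 2010, before the deadline.
(4) the permitted window runs from 6 November 2010 + 8 = 14 November 2010 to 6 November 2010 + 38 = 14 December 2010; done 27 November 2010 — within the window.
(5) permitted from 12 December 2010 + 30 days = 11 January 2011 onward; done 31 January 2011 — permitted.
(6) due by 31 January 2011 + 60 days = 1 April 2011; completed 31 March 2011, before the deadline.
(7) due by 5 April 2011 + 55 days = 30 May 2011; completed 26 May 2011, before the deadline.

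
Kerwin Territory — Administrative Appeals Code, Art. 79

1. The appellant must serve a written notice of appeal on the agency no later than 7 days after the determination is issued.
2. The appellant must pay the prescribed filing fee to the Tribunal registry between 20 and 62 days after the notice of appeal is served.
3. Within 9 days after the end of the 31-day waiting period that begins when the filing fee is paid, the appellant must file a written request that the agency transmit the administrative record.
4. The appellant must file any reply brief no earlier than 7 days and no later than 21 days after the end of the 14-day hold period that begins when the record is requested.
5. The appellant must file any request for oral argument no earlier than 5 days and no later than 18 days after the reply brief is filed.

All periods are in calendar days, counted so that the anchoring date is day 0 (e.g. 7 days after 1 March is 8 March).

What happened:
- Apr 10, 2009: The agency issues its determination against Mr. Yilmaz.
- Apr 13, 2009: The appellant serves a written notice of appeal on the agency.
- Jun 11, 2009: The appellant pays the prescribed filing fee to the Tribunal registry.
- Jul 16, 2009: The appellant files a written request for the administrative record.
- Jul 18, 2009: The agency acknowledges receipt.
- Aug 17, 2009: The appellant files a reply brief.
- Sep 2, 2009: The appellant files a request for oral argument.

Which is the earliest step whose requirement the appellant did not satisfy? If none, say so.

None — every step was satisfied

Step 1 — counting 7 days from Apr 10, 2009 (when the determination is issued) gives a deadline of Apr 17, 2009; completed Apr 13, 2009, before the deadline.
Step 2 — 20 and 62 days from Apr 13, 2009 (when the notice of appeal is served) are May 3, 2009 and Jun 14, 2009 respectively; done Jun 11, 2009 — within the window.
Step 3 — counting 9 days from Jul 12, 2009 (end of the 31-day waiting period, which began when the filing fee is paid on Jun 11, 2009) gives a deadline of Jul 21, 2009; done Jul 16, 2009 — timely.
Step 4 — 7 and 21 days from Jul 30, 2009 (end of the 14-day hold period, which began when the record is requested on Jul 16, 2009) are Aug 6, 2009 and Aug 20, 2009 respectively; Aug 17, 2009 falls inside that range.
Step 5 — 5 and 18 days from Aug 17, 2009 (when the reply brief is filed) are Aug 22, 2009 and Sep 4, 2009 respectively; done Sep 2, 2009, which is between those dates.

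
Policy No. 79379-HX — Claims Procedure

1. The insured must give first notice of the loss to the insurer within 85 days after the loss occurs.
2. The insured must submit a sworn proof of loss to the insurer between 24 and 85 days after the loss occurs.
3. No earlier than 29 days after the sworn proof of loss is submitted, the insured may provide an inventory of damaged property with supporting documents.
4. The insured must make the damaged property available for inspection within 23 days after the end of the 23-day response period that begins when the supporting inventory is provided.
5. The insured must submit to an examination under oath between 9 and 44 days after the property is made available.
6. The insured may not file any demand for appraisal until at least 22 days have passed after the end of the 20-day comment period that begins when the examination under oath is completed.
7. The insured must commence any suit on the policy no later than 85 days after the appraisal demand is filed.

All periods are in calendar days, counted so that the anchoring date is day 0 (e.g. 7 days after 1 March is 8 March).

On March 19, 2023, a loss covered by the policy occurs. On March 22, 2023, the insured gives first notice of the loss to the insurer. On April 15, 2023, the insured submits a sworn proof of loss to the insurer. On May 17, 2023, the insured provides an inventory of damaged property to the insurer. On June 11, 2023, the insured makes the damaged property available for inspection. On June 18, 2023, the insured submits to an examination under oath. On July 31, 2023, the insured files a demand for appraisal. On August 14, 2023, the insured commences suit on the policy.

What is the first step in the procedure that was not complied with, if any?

Step 1: 85 days after March 19, 2023 (when the loss occurs) is June 12, 2023; completed March 22, 2023, before the deadline.
Step 2: the window is 24–85 days after March 19, 2023 (when the loss occurs), so April 12, 2023 through June 12, 2023; done April 15, 2023 — within the window.
Step 3: the earliest permitted date is 29 days after April 15, 2023 (when the sworn proof of loss is submitted), i.e. May 14, 2023; May 17, 2023 is on or after that date.
Step 4: 23 days after June 9, 2023 (end of the 23-day response period, which began when the supporting inventory is provided on May 17, 2023) is July 2, 2023; June 11, 2023 is within that limit.
Step 5: the window is 9–44 days after June 11, 2023 (when the property is made available), so June 20, 2023 through July 25, 2023; done June 18, 2023 — 2 days before the window opened.

Step 5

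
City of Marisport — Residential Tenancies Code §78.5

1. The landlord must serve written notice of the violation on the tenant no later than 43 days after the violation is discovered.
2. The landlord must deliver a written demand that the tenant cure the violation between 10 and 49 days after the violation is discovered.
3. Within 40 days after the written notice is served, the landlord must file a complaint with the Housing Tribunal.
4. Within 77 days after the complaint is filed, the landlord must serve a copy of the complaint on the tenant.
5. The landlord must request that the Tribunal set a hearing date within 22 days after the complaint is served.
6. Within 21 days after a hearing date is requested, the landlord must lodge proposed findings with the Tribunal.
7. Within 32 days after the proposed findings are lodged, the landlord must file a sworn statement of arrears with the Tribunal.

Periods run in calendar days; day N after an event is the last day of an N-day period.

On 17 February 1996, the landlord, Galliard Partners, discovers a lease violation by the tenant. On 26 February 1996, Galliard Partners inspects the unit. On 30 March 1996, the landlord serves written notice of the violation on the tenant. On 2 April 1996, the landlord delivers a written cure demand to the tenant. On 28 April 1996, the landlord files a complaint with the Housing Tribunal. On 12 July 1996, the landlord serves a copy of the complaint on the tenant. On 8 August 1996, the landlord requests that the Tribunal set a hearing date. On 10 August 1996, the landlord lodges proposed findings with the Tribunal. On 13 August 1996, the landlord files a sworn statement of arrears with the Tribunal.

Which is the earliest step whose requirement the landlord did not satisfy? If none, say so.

(1) due by 17 February 1996 + 43 days = 31 March 1996; completed 30 March 1996, before the deadline.
(2) the permitted window runs from 17 February 1996 + 10 = 27 February 1996 to 17 February 1996 + 49 = 6 April 1996; done 2 April 1996, which is between those dates.
(3) due by 30 March 1996 + 40 days = 9 May 1996; 28 April 1996 is within that limit.
(4) due by 28 April 1996 + 77 days = 14 July 1996; 12 July 1996 is within that limit.
(5) due by 12 July 1996 + 22 days = 3 August 1996; not done until 8 August 1996, 5 days after the deadline.

Step 5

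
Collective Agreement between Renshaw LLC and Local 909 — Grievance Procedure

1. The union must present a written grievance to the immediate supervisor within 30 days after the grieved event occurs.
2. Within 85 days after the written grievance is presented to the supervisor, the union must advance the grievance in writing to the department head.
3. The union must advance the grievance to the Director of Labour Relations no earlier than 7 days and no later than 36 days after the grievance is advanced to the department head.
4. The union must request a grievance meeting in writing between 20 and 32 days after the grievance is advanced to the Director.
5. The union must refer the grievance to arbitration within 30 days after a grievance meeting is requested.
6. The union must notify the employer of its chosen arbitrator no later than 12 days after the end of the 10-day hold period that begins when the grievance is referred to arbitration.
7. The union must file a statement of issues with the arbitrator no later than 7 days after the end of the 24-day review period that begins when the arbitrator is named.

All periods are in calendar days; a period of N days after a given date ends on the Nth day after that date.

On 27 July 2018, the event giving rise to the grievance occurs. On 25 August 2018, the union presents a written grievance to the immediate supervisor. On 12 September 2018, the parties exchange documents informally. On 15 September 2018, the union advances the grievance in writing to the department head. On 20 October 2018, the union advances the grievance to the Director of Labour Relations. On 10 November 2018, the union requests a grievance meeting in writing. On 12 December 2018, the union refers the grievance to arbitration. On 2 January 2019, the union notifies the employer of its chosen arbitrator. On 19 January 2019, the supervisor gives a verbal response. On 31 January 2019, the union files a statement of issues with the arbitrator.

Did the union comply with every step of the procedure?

No

(1) due by 27 July 2018 + 30 days = 26 August 2018; 25 August 2018 is within that limit.
(2) due by 25 August 2018 + 85 days = 18 November 2018; completed 15 September 2018, before the deadline.
(3) the permitted window runs from 15 September 2018 + 7 = 22 September 2018 to 15 September 2018 + 36 = 21 October 2018; 20 October 2018 falls inside that range.
(4) the permitted window runs from 20 October 2018 + 20 = 9 November 2018 to 20 October 2018 + 32 = 21 November 2018; done 10 November 2018, which is between those dates.
(5) due by 10 November 2018 + 30 days = 10 December 2018; not done until 12 December 2018, 2 days after the deadline.
That is the first point of non-compliance.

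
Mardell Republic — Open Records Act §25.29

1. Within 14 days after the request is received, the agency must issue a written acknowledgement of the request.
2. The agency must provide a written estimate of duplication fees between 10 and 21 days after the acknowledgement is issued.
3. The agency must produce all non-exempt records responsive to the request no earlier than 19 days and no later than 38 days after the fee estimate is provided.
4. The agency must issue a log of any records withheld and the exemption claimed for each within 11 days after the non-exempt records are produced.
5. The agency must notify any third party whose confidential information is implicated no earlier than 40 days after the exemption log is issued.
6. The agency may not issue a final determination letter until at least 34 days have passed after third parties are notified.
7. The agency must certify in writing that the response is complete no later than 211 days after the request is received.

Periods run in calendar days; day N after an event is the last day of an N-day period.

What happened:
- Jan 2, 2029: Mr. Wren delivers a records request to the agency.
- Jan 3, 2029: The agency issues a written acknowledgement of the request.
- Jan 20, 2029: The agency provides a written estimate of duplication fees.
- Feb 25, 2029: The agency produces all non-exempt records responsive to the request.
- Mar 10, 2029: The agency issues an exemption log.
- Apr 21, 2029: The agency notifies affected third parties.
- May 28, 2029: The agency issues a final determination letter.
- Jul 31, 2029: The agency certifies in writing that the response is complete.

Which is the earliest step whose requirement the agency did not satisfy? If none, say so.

Step 1 — counting 14 days from Jan 2, 2029 (when the request is received) gives a deadline of Jan 16, 2029; done Jan 3, 2029 — timely.
Step 2 — 10 and 21 days from Jan 3, 2029 (when the acknowledgement is issued) are Jan 13, 2029 and Jan 24, 2029 respectively; Jan 20, 2029 falls inside that range.
Step 3 — 19 and 38 days from Jan 20, 2029 (when the fee estimate is provided) are Feb 8, 2029 and Feb 27, 2029 respectively; Feb 25, 2029 falls inside that range.
Step 4 — counting 11 days from Feb 25, 2029 (when the non-exempt records are produced) gives a deadline of Mar 8, 2029; Mar 10, 2029 misses that deadline by 2 days.

Step 4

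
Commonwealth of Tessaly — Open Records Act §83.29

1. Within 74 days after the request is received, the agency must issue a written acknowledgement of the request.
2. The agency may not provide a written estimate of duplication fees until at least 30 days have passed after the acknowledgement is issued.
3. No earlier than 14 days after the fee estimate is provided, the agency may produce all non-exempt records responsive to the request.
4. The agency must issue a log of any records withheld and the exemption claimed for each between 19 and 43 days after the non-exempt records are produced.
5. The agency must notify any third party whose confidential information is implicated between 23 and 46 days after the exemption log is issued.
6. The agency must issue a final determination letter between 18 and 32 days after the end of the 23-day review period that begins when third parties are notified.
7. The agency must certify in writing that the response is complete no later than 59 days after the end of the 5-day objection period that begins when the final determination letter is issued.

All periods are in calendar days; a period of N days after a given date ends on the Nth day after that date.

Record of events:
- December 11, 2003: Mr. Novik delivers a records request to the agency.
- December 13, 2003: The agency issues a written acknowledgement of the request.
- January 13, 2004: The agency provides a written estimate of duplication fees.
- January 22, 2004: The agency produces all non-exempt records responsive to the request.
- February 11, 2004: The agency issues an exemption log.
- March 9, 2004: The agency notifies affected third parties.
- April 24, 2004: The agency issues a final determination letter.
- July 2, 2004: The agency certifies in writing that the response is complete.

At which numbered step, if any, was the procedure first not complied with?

Step 3

Step 1 — counting 74 days from December 11, 2003 (when the request is received) gives a deadline of February 23, 2004; December 13, 2003 is within that limit.
Step 2 — must wait 30 days from December 13, 2003 (when the acknowledgement is issued), so not before January 12, 2004; done January 13, 2004 — permitted.
Step 3 — must wait 14 days from January 13, 2004 (when the fee estimate is provided), so not before January 27, 2004; acted on January 22, 2004, 5 days prematurely.
No need to go further; step 3 was not satisfied.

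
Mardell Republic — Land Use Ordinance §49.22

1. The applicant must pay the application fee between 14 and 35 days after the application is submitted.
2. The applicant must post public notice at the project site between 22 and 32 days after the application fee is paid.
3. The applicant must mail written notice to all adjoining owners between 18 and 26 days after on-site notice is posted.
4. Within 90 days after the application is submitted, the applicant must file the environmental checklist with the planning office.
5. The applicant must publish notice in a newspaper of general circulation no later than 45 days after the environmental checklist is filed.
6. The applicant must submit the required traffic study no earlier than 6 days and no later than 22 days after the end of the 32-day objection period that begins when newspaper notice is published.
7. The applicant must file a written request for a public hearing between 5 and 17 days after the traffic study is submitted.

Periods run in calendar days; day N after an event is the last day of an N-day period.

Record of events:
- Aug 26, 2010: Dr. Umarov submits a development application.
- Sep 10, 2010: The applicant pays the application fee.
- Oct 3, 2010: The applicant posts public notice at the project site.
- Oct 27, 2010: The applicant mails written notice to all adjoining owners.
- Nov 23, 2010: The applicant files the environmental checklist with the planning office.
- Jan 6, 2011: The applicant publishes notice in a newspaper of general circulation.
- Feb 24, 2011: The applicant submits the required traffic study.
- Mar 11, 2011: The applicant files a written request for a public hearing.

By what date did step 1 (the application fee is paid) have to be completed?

Step 1 runs from Aug 26, 2010, when the application is submitted. The window is 14–35 days after Aug 26, 2010; it closes on Sep 30, 2010.

Sep 30, 2010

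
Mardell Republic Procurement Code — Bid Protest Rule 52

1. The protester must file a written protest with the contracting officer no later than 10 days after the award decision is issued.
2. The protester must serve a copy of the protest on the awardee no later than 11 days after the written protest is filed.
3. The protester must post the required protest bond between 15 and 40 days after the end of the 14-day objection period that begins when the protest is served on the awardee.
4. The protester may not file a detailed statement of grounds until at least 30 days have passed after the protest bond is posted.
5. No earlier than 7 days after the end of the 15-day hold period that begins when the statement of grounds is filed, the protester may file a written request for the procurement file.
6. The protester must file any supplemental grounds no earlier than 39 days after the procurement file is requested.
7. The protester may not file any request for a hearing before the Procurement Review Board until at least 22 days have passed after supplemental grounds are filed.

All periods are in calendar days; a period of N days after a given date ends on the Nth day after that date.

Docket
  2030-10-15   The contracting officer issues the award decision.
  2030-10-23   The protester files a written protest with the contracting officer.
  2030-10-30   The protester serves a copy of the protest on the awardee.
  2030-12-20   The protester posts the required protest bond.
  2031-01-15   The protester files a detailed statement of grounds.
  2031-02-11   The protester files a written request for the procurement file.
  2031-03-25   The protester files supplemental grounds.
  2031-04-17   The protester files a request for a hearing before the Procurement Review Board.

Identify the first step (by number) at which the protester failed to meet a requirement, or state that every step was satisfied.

Step 1: 10 days after 2030-10-15 (when the award decision is issued) is 2030-10-25; done 2030-10-23 — timely.
Step 2: 11 days after 2030-10-23 (when the written protest is filed) is 2030-11-03; 2030-10-30 is within that limit.
Step 3: the window is 15–40 days after 2030-11-13 (end of the 14-day objection period, which began when the protest is served on the awardee on 2030-10-30), so 2030-11-28 through 2030-12-23; done 2030-12-20, which is between those dates.
Step 4: the earliest permitted date is 30 days after 2030-12-20 (when the protest bond is posted), i.e. 2031-01-19; 2031-01-15 is 4 days before the earliest permitted date.

Step 4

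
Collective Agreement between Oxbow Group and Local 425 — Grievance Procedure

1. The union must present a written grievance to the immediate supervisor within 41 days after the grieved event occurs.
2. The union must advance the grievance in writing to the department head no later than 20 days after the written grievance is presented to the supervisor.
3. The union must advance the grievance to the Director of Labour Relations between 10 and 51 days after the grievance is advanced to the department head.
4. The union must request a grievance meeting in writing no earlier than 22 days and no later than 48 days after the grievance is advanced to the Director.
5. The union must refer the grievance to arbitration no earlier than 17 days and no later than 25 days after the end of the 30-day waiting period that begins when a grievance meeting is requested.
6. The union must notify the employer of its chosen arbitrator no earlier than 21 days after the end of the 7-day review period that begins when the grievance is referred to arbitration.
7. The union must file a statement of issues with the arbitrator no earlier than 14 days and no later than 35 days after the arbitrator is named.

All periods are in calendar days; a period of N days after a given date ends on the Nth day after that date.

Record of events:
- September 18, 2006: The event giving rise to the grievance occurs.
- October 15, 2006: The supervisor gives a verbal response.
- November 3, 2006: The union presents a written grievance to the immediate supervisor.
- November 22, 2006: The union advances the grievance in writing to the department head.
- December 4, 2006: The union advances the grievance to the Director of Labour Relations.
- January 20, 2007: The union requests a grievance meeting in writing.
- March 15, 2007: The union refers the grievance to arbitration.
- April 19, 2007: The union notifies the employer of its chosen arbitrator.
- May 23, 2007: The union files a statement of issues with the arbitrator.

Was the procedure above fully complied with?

No

(1) due by September 18, 2006 + 41 days = October 29, 2006; not done until November 3, 2006, 5 days after the deadline.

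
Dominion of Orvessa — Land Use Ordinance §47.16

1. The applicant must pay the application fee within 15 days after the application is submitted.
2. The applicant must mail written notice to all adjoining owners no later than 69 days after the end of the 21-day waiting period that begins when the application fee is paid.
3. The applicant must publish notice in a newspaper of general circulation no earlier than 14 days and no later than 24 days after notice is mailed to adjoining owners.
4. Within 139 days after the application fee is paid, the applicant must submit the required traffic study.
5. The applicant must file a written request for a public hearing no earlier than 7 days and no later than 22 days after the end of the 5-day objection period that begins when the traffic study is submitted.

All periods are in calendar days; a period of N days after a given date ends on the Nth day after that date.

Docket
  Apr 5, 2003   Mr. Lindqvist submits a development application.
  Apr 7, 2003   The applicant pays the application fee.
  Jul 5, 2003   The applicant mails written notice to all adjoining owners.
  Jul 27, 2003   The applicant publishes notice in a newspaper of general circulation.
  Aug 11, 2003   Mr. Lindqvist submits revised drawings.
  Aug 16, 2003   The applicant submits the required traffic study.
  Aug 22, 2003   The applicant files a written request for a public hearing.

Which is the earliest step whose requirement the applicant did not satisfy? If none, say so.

Step 5

(1) due by Apr 5, 2003 + 15 days = Apr 20, 2003; done Apr 7, 2003 — timely.
(2) due by Apr 28, 2003 + 69 days = Jul 6, 2003; done Jul 5, 2003 — timely.
(3) the permitted window runs from Jul 5, 2003 + 14 = Jul 19, 2003 to Jul 5, 2003 + 24 = Jul 29, 2003; done Jul 27, 2003 — within the window.
(4) due by Apr 7, 2003 + 139 days = Aug 24, 2003; Aug 16, 2003 is within that limit.
(5) the permitted window runs from Aug 21, 2003 + 7 = Aug 28, 2003 to Aug 21, 2003 + 22 = Sep 12, 2003; Aug 22, 2003 is 6 days too early.
The analysis stops there.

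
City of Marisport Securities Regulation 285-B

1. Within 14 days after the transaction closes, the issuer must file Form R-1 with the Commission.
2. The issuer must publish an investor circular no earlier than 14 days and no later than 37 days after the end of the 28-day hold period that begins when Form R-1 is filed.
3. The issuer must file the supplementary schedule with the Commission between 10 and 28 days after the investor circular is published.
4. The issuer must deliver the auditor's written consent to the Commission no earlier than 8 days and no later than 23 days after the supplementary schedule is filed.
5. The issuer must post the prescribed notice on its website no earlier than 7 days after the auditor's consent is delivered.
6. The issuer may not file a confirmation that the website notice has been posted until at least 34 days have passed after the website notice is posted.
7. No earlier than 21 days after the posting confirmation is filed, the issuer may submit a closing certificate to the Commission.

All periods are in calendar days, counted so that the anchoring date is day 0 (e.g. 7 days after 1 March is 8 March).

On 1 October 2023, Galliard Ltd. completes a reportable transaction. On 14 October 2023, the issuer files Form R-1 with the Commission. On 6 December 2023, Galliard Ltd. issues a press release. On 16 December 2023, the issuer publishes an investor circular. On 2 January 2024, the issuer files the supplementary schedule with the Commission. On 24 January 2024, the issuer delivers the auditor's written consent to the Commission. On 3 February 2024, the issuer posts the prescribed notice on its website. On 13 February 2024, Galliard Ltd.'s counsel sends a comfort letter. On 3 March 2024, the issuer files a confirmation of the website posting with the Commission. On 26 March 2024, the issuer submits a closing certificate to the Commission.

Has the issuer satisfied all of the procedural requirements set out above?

No

Step 1 — counting 14 days from 1 October 2023 (when the transaction closes) gives a deadline of 15 October 2023; completed 14 October 2023, before the deadline.
Step 2 — 14 and 37 days from 11 November 2023 (end of the 28-day hold period, which began when Form R-1 is filed on 14 October 2023) are 25 November 2023 and 18 December 2023 respectively; done 16 December 2023 — within the window.
Step 3 — 10 and 28 days from 16 December 2023 (when the investor circular is published) are 26 December 2023 and 13 January 2024 respectively; done 2 January 2024, which is between those dates.
Step 4 — 8 and 23 days from 2 January 2024 (when the supplementary schedule is filed) are 10 January 2024 and 25 January 2024 respectively; done 24 January 2024, which is between those dates.
Step 5 — must wait 7 days from 24 January 2024 (when the auditor's consent is delivered), so not before 31 January 2024; 3 February 2024 is on or after that date.
Step 6 — must wait 34 days from 3 February 2024 (when the website notice is posted), so not before 8 March 2024; done 3 March 2024 — 5 days too early.
That is the first point of non-compliance.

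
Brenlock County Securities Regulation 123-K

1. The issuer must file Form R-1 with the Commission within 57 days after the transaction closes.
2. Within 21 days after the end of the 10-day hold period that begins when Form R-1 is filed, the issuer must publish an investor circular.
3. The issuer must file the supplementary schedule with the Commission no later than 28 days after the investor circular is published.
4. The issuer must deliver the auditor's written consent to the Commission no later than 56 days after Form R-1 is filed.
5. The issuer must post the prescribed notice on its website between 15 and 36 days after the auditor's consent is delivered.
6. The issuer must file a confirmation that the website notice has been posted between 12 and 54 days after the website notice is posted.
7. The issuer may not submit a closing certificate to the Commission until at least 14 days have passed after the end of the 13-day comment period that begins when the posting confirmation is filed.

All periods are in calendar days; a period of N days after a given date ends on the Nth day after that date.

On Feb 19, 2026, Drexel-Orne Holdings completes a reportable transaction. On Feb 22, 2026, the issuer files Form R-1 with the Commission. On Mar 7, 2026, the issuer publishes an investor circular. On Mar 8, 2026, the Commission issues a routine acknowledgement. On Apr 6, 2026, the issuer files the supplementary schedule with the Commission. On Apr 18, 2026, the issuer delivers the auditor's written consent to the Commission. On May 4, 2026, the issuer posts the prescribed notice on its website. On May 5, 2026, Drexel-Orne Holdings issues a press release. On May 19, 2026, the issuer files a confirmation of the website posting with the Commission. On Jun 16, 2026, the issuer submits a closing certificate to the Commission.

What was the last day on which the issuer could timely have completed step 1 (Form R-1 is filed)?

Step 1 runs from Feb 19, 2026, when the transaction closes. 57 days after Feb 19, 2026 is Apr 17, 2026.

Apr 17, 2026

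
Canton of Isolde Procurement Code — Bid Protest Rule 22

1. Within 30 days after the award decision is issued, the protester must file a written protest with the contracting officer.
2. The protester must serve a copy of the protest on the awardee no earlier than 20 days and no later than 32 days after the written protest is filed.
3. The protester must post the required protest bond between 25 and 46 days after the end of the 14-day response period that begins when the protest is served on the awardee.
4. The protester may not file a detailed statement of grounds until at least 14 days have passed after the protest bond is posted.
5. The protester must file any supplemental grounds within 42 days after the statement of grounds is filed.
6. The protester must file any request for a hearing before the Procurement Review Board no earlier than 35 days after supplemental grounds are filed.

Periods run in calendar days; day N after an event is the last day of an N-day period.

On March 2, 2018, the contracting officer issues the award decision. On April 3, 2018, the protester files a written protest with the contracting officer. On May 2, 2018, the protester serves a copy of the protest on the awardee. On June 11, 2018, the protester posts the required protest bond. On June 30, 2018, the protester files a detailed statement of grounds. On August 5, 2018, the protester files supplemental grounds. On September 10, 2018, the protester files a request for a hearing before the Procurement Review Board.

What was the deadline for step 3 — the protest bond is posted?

July 1, 2018

The protest is served on the awardee on May 2, 2018; the 14-day response period therefore ends May 16, 2018, and step 3 runs from that date. The window is 25–46 days after May 16, 2018; it closes on July 1, 2018.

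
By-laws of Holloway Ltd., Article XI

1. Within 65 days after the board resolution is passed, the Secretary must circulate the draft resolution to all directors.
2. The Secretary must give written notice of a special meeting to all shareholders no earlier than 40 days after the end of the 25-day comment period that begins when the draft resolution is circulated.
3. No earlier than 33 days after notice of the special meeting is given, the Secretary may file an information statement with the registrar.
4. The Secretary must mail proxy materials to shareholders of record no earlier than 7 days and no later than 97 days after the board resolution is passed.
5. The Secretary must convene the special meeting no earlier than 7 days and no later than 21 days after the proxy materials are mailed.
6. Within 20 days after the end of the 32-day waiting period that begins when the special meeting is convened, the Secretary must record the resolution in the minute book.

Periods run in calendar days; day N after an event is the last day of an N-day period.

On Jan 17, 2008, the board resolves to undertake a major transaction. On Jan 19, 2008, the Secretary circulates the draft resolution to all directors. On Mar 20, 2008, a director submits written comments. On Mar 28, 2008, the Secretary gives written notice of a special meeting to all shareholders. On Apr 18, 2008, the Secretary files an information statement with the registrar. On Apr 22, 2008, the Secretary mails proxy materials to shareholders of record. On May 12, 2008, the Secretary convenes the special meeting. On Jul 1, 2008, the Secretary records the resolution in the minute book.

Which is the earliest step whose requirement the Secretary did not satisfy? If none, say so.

Step 3

Step 1: 65 days after Jan 17, 2008 (when the board resolution is passed) is Mar 22, 2008; done Jan 19, 2008 — timely.
Step 2: the earliest permitted date is 40 days after Feb 13, 2008 (end of the 25-day comment period, which began when the draft resolution is circulated on Jan 19, 2008), i.e. Mar 24, 2008; done Mar 28, 2008, after the minimum wait.
Step 3: the earliest permitted date is 33 days after Mar 28, 2008 (when notice of the special meeting is given), i.e. Apr 30, 2008; acted on Apr 18, 2008, 12 days prematurely.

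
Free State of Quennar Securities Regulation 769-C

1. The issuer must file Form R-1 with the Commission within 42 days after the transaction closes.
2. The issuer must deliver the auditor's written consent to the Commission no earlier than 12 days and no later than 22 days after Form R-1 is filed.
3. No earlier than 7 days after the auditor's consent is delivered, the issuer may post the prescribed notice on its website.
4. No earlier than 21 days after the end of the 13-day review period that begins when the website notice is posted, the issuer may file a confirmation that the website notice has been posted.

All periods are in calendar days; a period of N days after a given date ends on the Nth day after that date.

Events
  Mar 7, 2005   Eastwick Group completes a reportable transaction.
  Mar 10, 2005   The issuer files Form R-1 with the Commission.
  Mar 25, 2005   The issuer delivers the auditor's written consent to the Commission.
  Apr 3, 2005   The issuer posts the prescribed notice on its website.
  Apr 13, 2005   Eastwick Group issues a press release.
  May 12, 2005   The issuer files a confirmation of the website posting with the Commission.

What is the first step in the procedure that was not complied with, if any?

None — every step was satisfied

Step 1: 42 days after Mar 7, 2005 (when the transaction closes) is Apr 18, 2005; completed Mar 10, 2005, before the deadline.
Step 2: the window is 12–22 days after Mar 10, 2005 (when Form R-1 is filed), so Mar 22, 2005 through Apr 1, 2005; Mar 25, 2005 falls inside that range.
Step 3: the earliest permitted date is 7 days after Mar 25, 2005 (when the auditor's consent is delivered), i.e. Apr 1, 2005; done Apr 3, 2005, after the minimum wait.
Step 4: the earliest permitted date is 21 days after Apr 16, 2005 (end of the 13-day review period, which began when the website notice is posted on Apr 3, 2005), i.e. May 7, 2005; done May 12, 2005, after the minimum wait.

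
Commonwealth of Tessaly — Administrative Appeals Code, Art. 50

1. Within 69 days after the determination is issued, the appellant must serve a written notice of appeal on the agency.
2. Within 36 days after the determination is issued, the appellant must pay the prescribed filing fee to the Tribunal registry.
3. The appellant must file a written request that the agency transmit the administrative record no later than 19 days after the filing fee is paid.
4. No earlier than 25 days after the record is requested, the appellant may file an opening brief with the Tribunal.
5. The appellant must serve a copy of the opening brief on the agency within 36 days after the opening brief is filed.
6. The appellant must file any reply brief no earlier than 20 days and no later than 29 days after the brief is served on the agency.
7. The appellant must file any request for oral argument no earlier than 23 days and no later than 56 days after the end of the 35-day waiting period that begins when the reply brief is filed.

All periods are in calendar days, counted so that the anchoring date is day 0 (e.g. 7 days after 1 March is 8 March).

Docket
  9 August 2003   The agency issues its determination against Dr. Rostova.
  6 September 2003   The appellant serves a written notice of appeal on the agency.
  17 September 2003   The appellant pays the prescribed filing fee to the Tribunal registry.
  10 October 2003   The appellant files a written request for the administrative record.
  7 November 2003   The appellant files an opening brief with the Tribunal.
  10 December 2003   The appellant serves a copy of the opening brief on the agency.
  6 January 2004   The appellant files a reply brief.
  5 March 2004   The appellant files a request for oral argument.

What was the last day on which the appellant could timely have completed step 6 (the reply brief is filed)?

Step 6 runs from 10 December 2003, when the brief is served on the agency. The window is 20–29 days after 10 December 2003; it closes on 8 January 2004.

8 January 2004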